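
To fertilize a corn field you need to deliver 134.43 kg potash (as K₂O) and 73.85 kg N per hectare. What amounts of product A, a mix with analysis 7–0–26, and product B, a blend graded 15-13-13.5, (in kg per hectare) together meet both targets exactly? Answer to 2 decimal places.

345.00 kg product A, 331.33 kg product B

With a, b = kg per hectare of product A and product B:
K₂O: 0.26·a + 0.135·b = 134.43
N: 0.07·a + 0.15·b = 73.85
Eliminate a: (row1) − 0.26/0.07·(row2) → -0.422143·b = -139.87, so b = 331.333.
Back-substitute: a = (134.43 − 0.135·331.333) / 0.26 = 345.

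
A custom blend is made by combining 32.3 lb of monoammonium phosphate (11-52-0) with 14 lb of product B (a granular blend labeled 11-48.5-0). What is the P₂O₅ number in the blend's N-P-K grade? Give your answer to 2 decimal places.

Total mass = 32.3 + 14 = 46.3 lb.
P₂O₅ mass = 52%×32.3 + 48.5%×14 = 23.586 lb.
% P₂O₅ = 23.586 / 46.3 = 50.9417%.

50.94% P₂O₅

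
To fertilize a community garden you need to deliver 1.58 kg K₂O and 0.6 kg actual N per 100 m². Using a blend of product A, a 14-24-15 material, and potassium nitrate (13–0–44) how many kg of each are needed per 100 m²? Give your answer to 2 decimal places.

Per-100 m² balance (a = product A, b = potassium nitrate):
K₂O: 0.15·a + 0.44·b = 1.58
N: 0.14·a + 0.13·b = 0.6
From row1: a = (1.58 − 0.44·b) / 0.15.
Into row2: 0.14·(1.58 − 0.44·b)/0.15 + 0.13·b = 0.6 → b = 3.11639, a = 1.39192.

1.39 kg product A, 3.12 kg potassium nitrate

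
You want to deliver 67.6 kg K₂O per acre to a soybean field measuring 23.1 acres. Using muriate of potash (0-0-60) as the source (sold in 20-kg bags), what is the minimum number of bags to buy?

131 bags

Product per acre = 67.6 / 60% = 112.667 kg.
Total product = 112.667 × 23.1 = 2602.6 kg.
Bags = ⌈2602.6 / 20⌉ = 131.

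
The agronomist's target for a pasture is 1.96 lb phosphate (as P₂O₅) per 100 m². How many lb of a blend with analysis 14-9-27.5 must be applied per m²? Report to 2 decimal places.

Product per 100 m² = 1.96 / 9% = 21.7778 lb.
Convert to per m²: 21.7778 × 0.01 = 0.217778 lb.

0.22 lb of product per sq m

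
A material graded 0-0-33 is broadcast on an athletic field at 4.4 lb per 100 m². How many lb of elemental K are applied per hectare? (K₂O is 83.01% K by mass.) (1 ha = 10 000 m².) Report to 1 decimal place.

K₂O per 100 m² = 4.4 × 33% = 1.452 lb.
Elemental K = 1.452 × 0.8301 = 1.20531 lb per 100 m².
Convert to per hectare: 1.20531 × 100 = 120.531 lb.

120.5 lb K per hectare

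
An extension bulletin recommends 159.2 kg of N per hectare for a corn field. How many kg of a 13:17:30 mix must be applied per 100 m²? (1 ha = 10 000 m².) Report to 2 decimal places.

12.25 kg of product per hundred sq m

Product per hectare = 159.2 / 13% = 1224.62 kg.
Convert to per 100 m²: 1224.62 × 0.01 = 12.2462 kg.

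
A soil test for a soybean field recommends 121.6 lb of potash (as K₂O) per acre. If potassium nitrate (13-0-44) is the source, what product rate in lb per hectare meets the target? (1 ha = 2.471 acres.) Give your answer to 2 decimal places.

Product per acre = 121.6 / 44% = 276.364 lb.
Convert to per hectare: 276.364 × 2.471 = 682.8945 lb.

682.89 lb of product per hectare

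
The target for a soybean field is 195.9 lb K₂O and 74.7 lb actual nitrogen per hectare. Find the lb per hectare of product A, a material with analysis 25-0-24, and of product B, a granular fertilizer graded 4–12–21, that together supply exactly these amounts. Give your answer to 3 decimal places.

183.007 lb product A, 723.706 lb product B

With a, b = lb per hectare of product A and product B:
K₂O: 0.24·a + 0.21·b = 195.9
N: 0.25·a + 0.04·b = 74.7
From row1: a = (195.9 − 0.21·b) / 0.24.
Into row2: 0.25·(195.9 − 0.21·b)/0.24 + 0.04·b = 74.7 → b = 723.7063, a = 183.00699.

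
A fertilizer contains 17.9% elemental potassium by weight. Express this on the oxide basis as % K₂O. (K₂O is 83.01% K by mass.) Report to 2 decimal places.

21.56% K₂O

%K₂O = 17.9 / 0.8301 = 21.5637%.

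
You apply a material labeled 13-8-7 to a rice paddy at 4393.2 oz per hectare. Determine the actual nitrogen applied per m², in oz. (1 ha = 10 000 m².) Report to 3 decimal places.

0.057 oz N per sq m

nitrogen per hectare = 4393.2 × 13% = 571.116 oz.
Convert to per m²: 571.116 × 0.0001 = 0.0571116 oz.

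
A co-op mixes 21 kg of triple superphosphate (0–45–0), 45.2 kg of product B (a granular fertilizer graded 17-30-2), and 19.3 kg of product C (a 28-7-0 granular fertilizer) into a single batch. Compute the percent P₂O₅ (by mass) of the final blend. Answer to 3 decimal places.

Total mass = 21 + 45.2 + 19.3 = 85.5 kg.
P₂O₅ mass = 45%×21 + 30%×45.2 + 7%×19.3 = 24.361 kg.
% P₂O₅ = 24.361 / 85.5 = 28.4924%.

28.492% P₂O₅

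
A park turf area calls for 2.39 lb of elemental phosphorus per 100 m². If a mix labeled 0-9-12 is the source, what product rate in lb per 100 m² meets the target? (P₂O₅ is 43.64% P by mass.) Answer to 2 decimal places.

60.85 lb of product per hundred sq m

As P₂O₅: 2.39 / 0.4364 = 5.47663 lb per 100 m².
Product per 100 m² = 5.47663 / 9% = 60.8514 lb.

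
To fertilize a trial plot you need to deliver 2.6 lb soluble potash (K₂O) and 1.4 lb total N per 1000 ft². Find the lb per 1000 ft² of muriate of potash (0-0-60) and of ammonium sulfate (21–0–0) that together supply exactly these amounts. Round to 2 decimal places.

4.33 lb muriate of potash, 6.67 lb ammonium sulfate

Per-1000 ft² balance (a = muriate of potash, b = ammonium sulfate):
K₂O: 0.6·a + 0·b = 2.6
N: 0·a + 0.21·b = 1.4
Solving simultaneously: a = 4.33333, b = 6.66667.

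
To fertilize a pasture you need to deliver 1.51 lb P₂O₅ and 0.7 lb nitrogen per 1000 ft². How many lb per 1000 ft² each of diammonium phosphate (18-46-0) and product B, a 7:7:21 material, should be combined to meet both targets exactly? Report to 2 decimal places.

2.89 lb diammonium phosphate, 2.56 lb product B

Per-1000 ft² balance (a = diammonium phosphate, b = product B):
P₂O₅: 0.46·a + 0.07·b = 1.51
N: 0.18·a + 0.07·b = 0.7
Eliminate b: (row1) − 0.07/0.07·(row2) → 0.28·a = 0.81, so a = 2.89286.
Then b = (0.7 − 0.18·2.89286) / 0.07 = 2.56122.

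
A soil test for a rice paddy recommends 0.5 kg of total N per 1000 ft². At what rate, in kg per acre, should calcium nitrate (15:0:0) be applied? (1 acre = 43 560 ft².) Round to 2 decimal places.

Product per 1000 ft² = 0.5 / 15% = 3.33333 kg.
Convert to per acre: 3.33333 × 43.56 = 145.2 kg.

145.20 kg of product per acre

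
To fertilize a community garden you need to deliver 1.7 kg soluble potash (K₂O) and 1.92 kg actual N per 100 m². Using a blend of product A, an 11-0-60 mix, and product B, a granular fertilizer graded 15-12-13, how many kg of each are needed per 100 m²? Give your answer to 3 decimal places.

0.071 kg product A, 12.748 kg product B

Per-100 m² balance (a = product A, b = product B):
K₂O: 0.6·a + 0.13·b = 1.7
N: 0.11·a + 0.15·b = 1.92
Eliminate a: (row1) − 0.6/0.11·(row2) → -0.688182·b = -8.77273, so b = 12.7477.
Back-substitute: a = (1.7 − 0.13·12.7477) / 0.6 = 0.0713342.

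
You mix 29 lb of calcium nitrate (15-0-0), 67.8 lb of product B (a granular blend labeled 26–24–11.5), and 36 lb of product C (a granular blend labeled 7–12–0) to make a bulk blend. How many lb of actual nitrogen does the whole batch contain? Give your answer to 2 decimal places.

24.50 lb N

N mass = 15%×29 + 26%×67.8 + 7%×36 = 24.498 lb.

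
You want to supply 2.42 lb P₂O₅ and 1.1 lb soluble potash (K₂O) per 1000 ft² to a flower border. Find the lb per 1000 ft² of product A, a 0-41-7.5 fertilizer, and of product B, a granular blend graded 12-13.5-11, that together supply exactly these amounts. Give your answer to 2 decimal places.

Let a = lb of product A, b = lb of product B (per 1000 ft²).
P₂O₅: 0.41·a + 0.135·b = 2.42
K₂O: 0.075·a + 0.11·b = 1.1
Eliminate a: (row1) − 0.41/0.075·(row2) → -0.466333·b = -3.59333, so b = 7.7055.
Back-substitute: a = (2.42 − 0.135·7.7055) / 0.41 = 3.36526.

3.37 lb product A, 7.71 lb product B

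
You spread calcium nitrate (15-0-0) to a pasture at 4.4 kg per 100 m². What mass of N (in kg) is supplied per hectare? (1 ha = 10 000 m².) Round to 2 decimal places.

nitrogen per 100 m² = 4.4 × 15% = 0.66 kg.
Convert to per hectare: 0.66 × 100 = 66 kg.

66.00 kg N per hectare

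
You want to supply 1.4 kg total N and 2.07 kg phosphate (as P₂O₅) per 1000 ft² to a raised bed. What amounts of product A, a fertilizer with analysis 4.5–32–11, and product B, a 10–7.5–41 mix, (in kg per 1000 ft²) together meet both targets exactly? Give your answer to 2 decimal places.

Let a = kg of product A, b = kg of product B (per 1000 ft²).
N: 0.045·a + 0.1·b = 1.4
P₂O₅: 0.32·a + 0.075·b = 2.07
Eliminate a: (row1) − 0.045/0.32·(row2) → 0.0894531·b = 1.10891, so b = 12.3965.
Back-substitute: a = (1.4 − 0.1·12.3965) / 0.045 = 3.56332.

3.56 kg product A, 12.40 kg product B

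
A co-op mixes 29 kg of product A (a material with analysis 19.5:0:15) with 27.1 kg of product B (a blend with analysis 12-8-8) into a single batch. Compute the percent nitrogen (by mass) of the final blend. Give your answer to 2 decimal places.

15.88% N

Total mass = 29 + 27.1 = 56.1 kg.
N mass = 19.5%×29 + 12%×27.1 = 8.907 kg.
% N = 8.907 / 56.1 = 15.877%.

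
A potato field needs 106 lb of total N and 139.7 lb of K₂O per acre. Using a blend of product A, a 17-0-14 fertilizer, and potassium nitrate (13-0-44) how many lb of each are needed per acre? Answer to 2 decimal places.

503.16 lb product A, 157.40 lb potassium nitrate

With a, b = lb per acre of product A and potassium nitrate:
N: 0.17·a + 0.13·b = 106
K₂O: 0.14·a + 0.44·b = 139.7
Eliminate b: (row1) − 0.13/0.44·(row2) → 0.128636·a = 64.725, so a = 503.163.
Then b = (139.7 − 0.14·503.163) / 0.44 = 157.403.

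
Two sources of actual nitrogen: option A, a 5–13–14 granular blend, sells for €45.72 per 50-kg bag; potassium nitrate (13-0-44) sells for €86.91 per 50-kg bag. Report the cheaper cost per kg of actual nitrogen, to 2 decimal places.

option A: N per bag = 50 × 5% = 2.5 kg; cost = 45.72 / 2.5 = €18.2880/kg N.
potassium nitrate: N per bag = 50 × 13% = 6.5 kg; cost = 86.91 / 6.5 = €13.3708/kg N.
potassium nitrate is cheaper.

€13.37 per kg N (potassium nitrate)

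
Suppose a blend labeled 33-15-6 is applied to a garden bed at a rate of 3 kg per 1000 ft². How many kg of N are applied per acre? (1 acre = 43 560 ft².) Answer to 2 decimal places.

nitrogen per 1000 ft² = 3 × 33% = 0.99 kg.
Convert to per acre: 0.99 × 43.56 = 43.1244 kg.

43.12 kg N per acre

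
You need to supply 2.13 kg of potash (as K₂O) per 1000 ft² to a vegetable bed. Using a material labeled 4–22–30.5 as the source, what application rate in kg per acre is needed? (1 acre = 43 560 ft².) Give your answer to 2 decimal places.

Product per 1000 ft² = 2.13 / 30.5% = 6.98361 kg.
Convert to per acre: 6.98361 × 43.56 = 304.206 kg.

304.21 kg of product per acre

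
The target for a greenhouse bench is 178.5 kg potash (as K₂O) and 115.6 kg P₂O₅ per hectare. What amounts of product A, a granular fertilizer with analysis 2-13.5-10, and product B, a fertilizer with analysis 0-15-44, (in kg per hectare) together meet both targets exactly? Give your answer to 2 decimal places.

With a, b = kg per hectare of product A and product B:
K₂O: 0.1·a + 0.44·b = 178.5
P₂O₅: 0.135·a + 0.15·b = 115.6
From row1: a = (178.5 − 0.44·b) / 0.1.
Into row2: 0.135·(178.5 − 0.44·b)/0.1 + 0.15·b = 115.6 → b = 282.376, a = 542.545.

542.55 kg product A, 282.38 kg product B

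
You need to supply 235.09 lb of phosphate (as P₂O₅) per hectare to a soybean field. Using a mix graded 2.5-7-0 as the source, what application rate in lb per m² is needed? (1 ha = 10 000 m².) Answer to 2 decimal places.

0.34 lb of product per sq m

Product per hectare = 235.09 / 7% = 3358.43 lb.
Convert to per m²: 3358.43 × 0.0001 = 0.335843 lb.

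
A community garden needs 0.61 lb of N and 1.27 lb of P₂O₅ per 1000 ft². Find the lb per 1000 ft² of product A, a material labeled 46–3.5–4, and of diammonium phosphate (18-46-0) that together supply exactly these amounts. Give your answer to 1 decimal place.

Let a = lb of product A, b = lb of diammonium phosphate (per 1000 ft²).
N: 0.46·a + 0.18·b = 0.61
P₂O₅: 0.035·a + 0.46·b = 1.27
Solving simultaneously: a = 0.253288, b = 2.7416.

0.3 lb product A, 2.7 lb diammonium phosphate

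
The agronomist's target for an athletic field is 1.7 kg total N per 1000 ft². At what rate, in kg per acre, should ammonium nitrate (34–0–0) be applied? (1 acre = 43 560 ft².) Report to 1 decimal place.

217.8 kg of product per acre

Product per 1000 ft² = 1.7 / 34% = 5 kg.
Convert to per acre: 5 × 43.56 = 217.8 kg.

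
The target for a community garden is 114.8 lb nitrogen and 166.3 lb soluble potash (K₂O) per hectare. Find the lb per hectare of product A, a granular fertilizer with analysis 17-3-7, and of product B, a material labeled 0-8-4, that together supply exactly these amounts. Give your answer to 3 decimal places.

675.294 lb product A, 2975.735 lb product B

With a, b = lb per hectare of product A and product B:
N: 0.17·a + 0·b = 114.8
K₂O: 0.07·a + 0.04·b = 166.3
Eliminate a: (row1) − 0.17/0.07·(row2) → -0.0971429·b = -289.071, so b = 2975.7353.
Back-substitute: a = (114.8 − 0·2975.7353) / 0.17 = 675.2941.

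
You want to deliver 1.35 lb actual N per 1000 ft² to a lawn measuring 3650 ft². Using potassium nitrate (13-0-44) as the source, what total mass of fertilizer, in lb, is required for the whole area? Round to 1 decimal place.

37.9 lb

Product per 1000 ft² = 1.35 / 13% = 10.3846 lb.
Total product = 10.3846 × 3650 / 1000 = 37.9038 lb.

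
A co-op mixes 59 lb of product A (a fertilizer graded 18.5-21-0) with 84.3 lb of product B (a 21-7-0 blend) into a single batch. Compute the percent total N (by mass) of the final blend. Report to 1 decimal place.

Total mass = 59 + 84.3 = 143.3 lb.
N mass = 18.5%×59 + 21%×84.3 = 28.618 lb.
% N = 28.618 / 143.3 = 19.9707%.

20.0% N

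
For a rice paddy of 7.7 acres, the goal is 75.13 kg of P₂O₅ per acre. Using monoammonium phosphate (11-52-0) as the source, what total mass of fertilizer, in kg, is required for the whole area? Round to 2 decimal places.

1112.50 kg

Product per acre = 75.13 / 52% = 144.481 kg.
Total product = 144.481 × 7.7 = 1112.502 kg.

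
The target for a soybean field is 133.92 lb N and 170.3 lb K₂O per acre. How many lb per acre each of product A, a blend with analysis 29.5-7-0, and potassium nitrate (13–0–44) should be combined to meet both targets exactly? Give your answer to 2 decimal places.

Let a = lb of product A, b = lb of potassium nitrate (per acre).
N: 0.295·a + 0.13·b = 133.92
K₂O: 0·a + 0.44·b = 170.3
Solving simultaneously: a = 283.404, b = 387.045.

283.40 lb product A, 387.05 lb potassium nitrate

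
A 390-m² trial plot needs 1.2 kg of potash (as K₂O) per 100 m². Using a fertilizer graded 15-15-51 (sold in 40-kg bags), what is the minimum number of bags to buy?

Product per 100 m² = 1.2 / 51% = 2.35294 kg.
Total product = 2.35294 × 390 / 100 = 9.17647 kg.
Bags = ⌈9.17647 / 40⌉ = 1.

1 bags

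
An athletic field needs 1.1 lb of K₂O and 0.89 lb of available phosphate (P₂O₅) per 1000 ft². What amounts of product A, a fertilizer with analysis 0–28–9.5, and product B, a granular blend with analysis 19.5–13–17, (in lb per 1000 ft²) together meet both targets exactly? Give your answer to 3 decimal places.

With a, b = lb per 1000 ft² of product A and product B:
K₂O: 0.095·a + 0.17·b = 1.1
P₂O₅: 0.28·a + 0.13·b = 0.89
Eliminate b: (row1) − 0.17/0.13·(row2) → -0.271154·a = -0.0638462, so a = 0.235461.
Then b = (0.89 − 0.28·0.235461) / 0.13 = 6.33901.

0.235 lb product A, 6.339 lb product B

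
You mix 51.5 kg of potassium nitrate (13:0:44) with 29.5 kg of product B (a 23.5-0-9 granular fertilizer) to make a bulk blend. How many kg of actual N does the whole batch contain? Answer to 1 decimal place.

13.6 kg N

N mass = 13%×51.5 + 23.5%×29.5 = 13.6275 kg.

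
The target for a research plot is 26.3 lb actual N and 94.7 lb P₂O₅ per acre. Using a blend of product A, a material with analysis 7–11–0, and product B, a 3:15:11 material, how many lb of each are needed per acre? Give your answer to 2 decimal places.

Let a = lb of product A, b = lb of product B (per acre).
N: 0.07·a + 0.03·b = 26.3
P₂O₅: 0.11·a + 0.15·b = 94.7
From row1: a = (26.3 − 0.03·b) / 0.07.
Into row2: 0.11·(26.3 − 0.03·b)/0.07 + 0.15·b = 94.7 → b = 518.889, a = 153.333.

153.33 lb product A, 518.89 lb product B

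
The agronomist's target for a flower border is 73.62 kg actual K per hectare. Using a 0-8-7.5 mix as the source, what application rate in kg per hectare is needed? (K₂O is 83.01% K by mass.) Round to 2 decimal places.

1182.51 kg of product per hectare

As K₂O: 73.62 / 0.8301 = 88.6881 kg per hectare.
Product per hectare = 88.6881 / 7.5% = 1182.508 kg.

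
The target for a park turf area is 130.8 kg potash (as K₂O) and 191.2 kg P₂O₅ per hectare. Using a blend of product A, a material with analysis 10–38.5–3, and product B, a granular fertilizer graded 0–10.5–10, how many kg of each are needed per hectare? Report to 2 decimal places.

152.36 kg product A, 1262.29 kg product B

With a, b = kg per hectare of product A and product B:
K₂O: 0.03·a + 0.1·b = 130.8
P₂O₅: 0.385·a + 0.105·b = 191.2
From row1: a = (130.8 − 0.1·b) / 0.03.
Into row2: 0.385·(130.8 − 0.1·b)/0.03 + 0.105·b = 191.2 → b = 1262.291, a = 152.362.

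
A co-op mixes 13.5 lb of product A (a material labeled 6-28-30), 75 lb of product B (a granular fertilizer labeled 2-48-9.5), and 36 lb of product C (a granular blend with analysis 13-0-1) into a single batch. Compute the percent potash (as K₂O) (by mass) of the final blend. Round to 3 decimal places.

Total mass = 13.5 + 75 + 36 = 124.5 lb.
K₂O mass = 30%×13.5 + 9.5%×75 + 1%×36 = 11.535 lb.
% K₂O = 11.535 / 124.5 = 9.26506%.

9.265% K₂O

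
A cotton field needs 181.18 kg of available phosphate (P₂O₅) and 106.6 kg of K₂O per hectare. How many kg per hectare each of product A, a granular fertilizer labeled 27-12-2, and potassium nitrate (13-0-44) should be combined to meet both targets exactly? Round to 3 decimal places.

Per-hectare balance (a = product A, b = potassium nitrate):
P₂O₅: 0.12·a + 0·b = 181.18
K₂O: 0.02·a + 0.44·b = 106.6
Eliminate b: (row1) − 0/0.44·(row2) → 0.12·a = 181.18, so a = 1509.8333.
Then b = (106.6 − 0.02·1509.8333) / 0.44 = 173.6439.

1509.833 kg product A, 173.644 kg potassium nitrate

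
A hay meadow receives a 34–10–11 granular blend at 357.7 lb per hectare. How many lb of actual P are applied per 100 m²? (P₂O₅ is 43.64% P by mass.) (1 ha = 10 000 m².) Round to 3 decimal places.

P₂O₅ per hectare = 357.7 × 10% = 35.77 lb.
Elemental P = 35.77 × 0.4364 = 15.61 lb per hectare.
Convert to per 100 m²: 15.61 × 0.01 = 0.1561 lb.

0.156 lb P per hundred sq m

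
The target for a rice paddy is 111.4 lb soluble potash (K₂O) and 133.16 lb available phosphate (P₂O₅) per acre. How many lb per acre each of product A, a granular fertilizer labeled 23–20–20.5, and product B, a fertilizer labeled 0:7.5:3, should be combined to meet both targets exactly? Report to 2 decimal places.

Per-acre balance (a = product A, b = product B):
K₂O: 0.205·a + 0.03·b = 111.4
P₂O₅: 0.2·a + 0.075·b = 133.16
Solving simultaneously: a = 465.088, b = 535.232.

465.09 lb product A, 535.23 lb product B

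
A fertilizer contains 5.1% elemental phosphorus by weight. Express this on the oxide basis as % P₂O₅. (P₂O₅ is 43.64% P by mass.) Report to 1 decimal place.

%P₂O₅ = 5.1 / 0.4364 = 11.6865%.

11.7% P₂O₅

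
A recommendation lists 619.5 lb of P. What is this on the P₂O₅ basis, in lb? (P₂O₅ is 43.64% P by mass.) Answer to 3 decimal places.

1419.569 lb P₂O₅

P₂O₅ = 619.5 / 0.4364 = 1419.5692 lb.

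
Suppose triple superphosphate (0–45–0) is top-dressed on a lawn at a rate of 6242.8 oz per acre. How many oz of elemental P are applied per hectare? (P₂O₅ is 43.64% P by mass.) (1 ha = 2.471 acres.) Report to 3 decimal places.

P₂O₅ per acre = 6242.8 × 45% = 2809.26 oz.
Elemental P = 2809.26 × 0.4364 = 1225.96 oz per acre.
Convert to per hectare: 1225.96 × 2.471 = 3029.3498 oz.

3029.350 oz P per hectare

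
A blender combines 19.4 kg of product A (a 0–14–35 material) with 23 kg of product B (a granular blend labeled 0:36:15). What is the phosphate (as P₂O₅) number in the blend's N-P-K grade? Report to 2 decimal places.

25.93% P₂O₅

Total mass = 19.4 + 23 = 42.4 kg.
P₂O₅ mass = 14%×19.4 + 36%×23 = 10.996 kg.
% P₂O₅ = 10.996 / 42.4 = 25.934%.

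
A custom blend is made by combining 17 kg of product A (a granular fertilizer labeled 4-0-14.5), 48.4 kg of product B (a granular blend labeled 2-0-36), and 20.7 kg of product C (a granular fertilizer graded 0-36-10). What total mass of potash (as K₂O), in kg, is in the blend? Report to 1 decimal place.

22.0 kg K₂O

K₂O mass = 14.5%×17 + 36%×48.4 + 10%×20.7 = 21.959 kg.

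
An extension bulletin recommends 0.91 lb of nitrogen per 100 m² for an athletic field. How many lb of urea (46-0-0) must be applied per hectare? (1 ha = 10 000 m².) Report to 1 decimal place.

197.8 lb of product per hectare

Product per 100 m² = 0.91 / 46% = 1.97826 lb.
Convert to per hectare: 1.97826 × 100 = 197.826 lb.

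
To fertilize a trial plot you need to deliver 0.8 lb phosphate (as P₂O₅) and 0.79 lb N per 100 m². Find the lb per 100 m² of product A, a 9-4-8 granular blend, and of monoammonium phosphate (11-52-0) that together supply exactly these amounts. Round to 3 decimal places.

Per-100 m² balance (a = product A, b = monoammonium phosphate):
P₂O₅: 0.04·a + 0.52·b = 0.8
N: 0.09·a + 0.11·b = 0.79
Solving simultaneously: a = 7.61321, b = 0.95283.

7.613 lb product A, 0.953 lb monoammonium phosphate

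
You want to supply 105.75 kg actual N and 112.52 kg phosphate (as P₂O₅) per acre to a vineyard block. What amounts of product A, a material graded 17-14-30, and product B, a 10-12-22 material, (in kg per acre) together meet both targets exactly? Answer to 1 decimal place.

With a, b = kg per acre of product A and product B:
N: 0.17·a + 0.1·b = 105.75
P₂O₅: 0.14·a + 0.12·b = 112.52
From row1: a = (105.75 − 0.1·b) / 0.17.
Into row2: 0.14·(105.75 − 0.1·b)/0.17 + 0.12·b = 112.52 → b = 675.531, a = 224.687.

224.7 kg product A, 675.5 kg product B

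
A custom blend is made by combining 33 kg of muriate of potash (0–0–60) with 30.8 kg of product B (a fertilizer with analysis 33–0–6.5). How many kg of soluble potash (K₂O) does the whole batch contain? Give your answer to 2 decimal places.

K₂O mass = 60%×33 + 6.5%×30.8 = 21.802 kg.

21.80 kg K₂O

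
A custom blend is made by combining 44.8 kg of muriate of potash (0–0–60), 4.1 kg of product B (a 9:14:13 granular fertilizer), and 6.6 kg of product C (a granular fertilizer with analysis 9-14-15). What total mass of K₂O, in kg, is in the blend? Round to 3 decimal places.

28.403 kg K₂O

K₂O mass = 60%×44.8 + 13%×4.1 + 15%×6.6 = 28.403 kg.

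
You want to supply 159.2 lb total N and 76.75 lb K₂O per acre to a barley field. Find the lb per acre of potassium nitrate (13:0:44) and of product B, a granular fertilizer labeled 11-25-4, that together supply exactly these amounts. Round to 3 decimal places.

48.021 lb potassium nitrate, 1390.521 lb product B

With a, b = lb per acre of potassium nitrate and product B:
N: 0.13·a + 0.11·b = 159.2
K₂O: 0.44·a + 0.04·b = 76.75
From row1: a = (159.2 − 0.11·b) / 0.13.
Into row2: 0.44·(159.2 − 0.11·b)/0.13 + 0.04·b = 76.75 → b = 1390.5208, a = 48.0208.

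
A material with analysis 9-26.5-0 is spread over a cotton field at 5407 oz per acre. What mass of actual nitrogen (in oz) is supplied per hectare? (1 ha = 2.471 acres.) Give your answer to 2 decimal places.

1202.46 oz N per hectare

nitrogen per acre = 5407 × 9% = 486.63 oz.
Convert to per hectare: 486.63 × 2.471 = 1202.463 oz.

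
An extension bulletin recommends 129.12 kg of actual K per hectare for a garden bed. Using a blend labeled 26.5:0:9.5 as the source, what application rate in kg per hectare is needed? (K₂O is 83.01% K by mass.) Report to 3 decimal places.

As K₂O: 129.12 / 0.8301 = 155.548 kg per hectare.
Product per hectare = 155.548 / 9.5% = 1637.3424 kg.

1637.342 kg of product per hectare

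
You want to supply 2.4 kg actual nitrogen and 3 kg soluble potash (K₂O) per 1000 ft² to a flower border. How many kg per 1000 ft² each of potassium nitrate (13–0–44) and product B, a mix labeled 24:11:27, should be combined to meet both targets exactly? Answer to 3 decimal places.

1.021 kg potassium nitrate, 9.447 kg product B

Let a = kg of potassium nitrate, b = kg of product B (per 1000 ft²).
N: 0.13·a + 0.24·b = 2.4
K₂O: 0.44·a + 0.27·b = 3
Eliminate a: (row1) − 0.13/0.44·(row2) → 0.160227·b = 1.51364, so b = 9.44681.
Back-substitute: a = (2.4 − 0.24·9.44681) / 0.13 = 1.02128.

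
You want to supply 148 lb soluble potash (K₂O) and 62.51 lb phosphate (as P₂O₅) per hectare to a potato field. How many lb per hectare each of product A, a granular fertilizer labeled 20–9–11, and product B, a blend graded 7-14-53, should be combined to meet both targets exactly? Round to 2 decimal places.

Per-hectare balance (a = product A, b = product B):
K₂O: 0.11·a + 0.53·b = 148
P₂O₅: 0.09·a + 0.14·b = 62.51
Eliminate b: (row1) − 0.53/0.14·(row2) → -0.230714·a = -88.645, so a = 384.2198.
Then b = (62.51 − 0.09·384.2198) / 0.14 = 199.502.

384.22 lb product A, 199.50 lb product B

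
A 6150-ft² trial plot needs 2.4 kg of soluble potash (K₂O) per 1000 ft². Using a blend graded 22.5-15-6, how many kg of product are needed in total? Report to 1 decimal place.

Product per 1000 ft² = 2.4 / 6% = 40 kg.
Total product = 40 × 6150 / 1000 = 246 kg.

246.0 kg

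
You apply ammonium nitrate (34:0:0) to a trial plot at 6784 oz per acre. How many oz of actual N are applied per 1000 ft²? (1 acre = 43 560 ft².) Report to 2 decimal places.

nitrogen per acre = 6784 × 34% = 2306.56 oz.
Convert to per 1000 ft²: 2306.56 × 0.0229568 = 52.9513 oz.

52.95 oz N per thousand sq ft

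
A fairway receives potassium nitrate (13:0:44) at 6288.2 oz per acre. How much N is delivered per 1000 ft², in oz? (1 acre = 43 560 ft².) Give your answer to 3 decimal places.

nitrogen per acre = 6288.2 × 13% = 817.466 oz.
Convert to per 1000 ft²: 817.466 × 0.0229568 = 18.7664 oz.

18.766 oz N per thousand sq ft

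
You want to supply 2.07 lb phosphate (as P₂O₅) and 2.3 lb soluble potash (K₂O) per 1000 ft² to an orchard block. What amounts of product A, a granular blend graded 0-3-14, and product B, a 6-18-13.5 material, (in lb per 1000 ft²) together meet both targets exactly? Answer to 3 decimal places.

Let a = lb of product A, b = lb of product B (per 1000 ft²).
P₂O₅: 0.03·a + 0.18·b = 2.07
K₂O: 0.14·a + 0.135·b = 2.3
Eliminate b: (row1) − 0.18/0.135·(row2) → -0.156667·a = -0.996667, so a = 6.3617.
Then b = (2.3 − 0.14·6.3617) / 0.135 = 10.4397.

6.362 lb product A, 10.440 lb product B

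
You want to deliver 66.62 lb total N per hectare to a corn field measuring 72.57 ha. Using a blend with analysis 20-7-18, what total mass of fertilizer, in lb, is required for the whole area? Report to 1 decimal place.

Product per hectare = 66.62 / 20% = 333.1 lb.
Total product = 333.1 × 72.57 = 24173.07 lb.

24173.1 lb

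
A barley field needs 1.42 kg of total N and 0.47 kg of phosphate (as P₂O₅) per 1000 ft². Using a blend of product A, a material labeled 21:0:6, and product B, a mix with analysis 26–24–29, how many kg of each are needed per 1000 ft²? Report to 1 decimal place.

With a, b = kg per 1000 ft² of product A and product B:
N: 0.21·a + 0.26·b = 1.42
P₂O₅: 0·a + 0.24·b = 0.47
Solving simultaneously: a = 4.3373, b = 1.95833.

4.3 kg product A, 2.0 kg product B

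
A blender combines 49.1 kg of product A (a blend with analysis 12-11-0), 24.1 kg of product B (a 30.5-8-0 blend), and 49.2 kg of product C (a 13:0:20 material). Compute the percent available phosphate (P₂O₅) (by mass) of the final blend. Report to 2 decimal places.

5.99% P₂O₅

Total mass = 49.1 + 24.1 + 49.2 = 122.4 kg.
P₂O₅ mass = 11%×49.1 + 8%×24.1 + 0%×49.2 = 7.329 kg.
% P₂O₅ = 7.329 / 122.4 = 5.98775%.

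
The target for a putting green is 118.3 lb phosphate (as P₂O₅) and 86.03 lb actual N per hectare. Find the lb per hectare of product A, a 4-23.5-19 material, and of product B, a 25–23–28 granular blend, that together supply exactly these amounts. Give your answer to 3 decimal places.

Let a = lb of product A, b = lb of product B (per hectare).
P₂O₅: 0.235·a + 0.23·b = 118.3
N: 0.04·a + 0.25·b = 86.03
From row1: a = (118.3 − 0.23·b) / 0.235.
Into row2: 0.04·(118.3 − 0.23·b)/0.235 + 0.25·b = 86.03 → b = 312.5136, a = 197.5399.

197.540 lb product A, 312.514 lb product B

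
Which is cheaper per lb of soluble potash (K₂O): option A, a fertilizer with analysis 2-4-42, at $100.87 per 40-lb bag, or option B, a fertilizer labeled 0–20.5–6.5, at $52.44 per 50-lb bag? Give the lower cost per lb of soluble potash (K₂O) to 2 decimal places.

$6.00 per lb K₂O (option A)

option A: K₂O per bag = 40 × 42% = 16.8 lb; cost = 100.87 / 16.8 = $6.0042/lb K₂O.
option B: K₂O per bag = 50 × 6.5% = 3.25 lb; cost = 52.44 / 3.25 = $16.1354/lb K₂O.
option A is cheaper.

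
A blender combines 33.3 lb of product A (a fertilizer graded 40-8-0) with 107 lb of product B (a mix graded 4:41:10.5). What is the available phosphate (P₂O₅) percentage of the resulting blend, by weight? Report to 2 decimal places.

33.17% P₂O₅

Total mass = 33.3 + 107 = 140.3 lb.
P₂O₅ mass = 8%×33.3 + 41%×107 = 46.534 lb.
% P₂O₅ = 46.534 / 140.3 = 33.1675%.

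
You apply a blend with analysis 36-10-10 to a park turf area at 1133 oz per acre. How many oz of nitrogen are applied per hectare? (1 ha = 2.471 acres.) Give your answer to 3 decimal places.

1007.871 oz N per hectare

nitrogen per acre = 1133 × 36% = 407.88 oz.
Convert to per hectare: 407.88 × 2.471 = 1007.87148 oz.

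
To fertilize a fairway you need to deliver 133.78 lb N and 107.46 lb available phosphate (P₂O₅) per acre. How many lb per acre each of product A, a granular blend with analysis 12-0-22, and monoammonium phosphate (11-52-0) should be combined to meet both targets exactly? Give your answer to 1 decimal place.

925.4 lb product A, 206.7 lb monoammonium phosphate

Per-acre balance (a = product A, b = monoammonium phosphate):
N: 0.12·a + 0.11·b = 133.78
P₂O₅: 0·a + 0.52·b = 107.46
Solving simultaneously: a = 925.401, b = 206.654.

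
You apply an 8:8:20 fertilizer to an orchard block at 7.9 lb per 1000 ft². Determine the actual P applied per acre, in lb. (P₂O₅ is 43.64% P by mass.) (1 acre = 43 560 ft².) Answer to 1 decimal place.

P₂O₅ per 1000 ft² = 7.9 × 8% = 0.632 lb.
Elemental P = 0.632 × 0.4364 = 0.275805 lb per 1000 ft².
Convert to per acre: 0.275805 × 43.56 = 12.0141 lb.

12.0 lb P per acre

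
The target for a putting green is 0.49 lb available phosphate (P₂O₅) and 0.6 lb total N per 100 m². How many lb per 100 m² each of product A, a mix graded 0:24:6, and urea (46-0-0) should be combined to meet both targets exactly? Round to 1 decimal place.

With a, b = lb per 100 m² of product A and urea:
P₂O₅: 0.24·a + 0·b = 0.49
N: 0·a + 0.46·b = 0.6
Solving simultaneously: a = 2.04167, b = 1.30435.

2.0 lb product A, 1.3 lb urea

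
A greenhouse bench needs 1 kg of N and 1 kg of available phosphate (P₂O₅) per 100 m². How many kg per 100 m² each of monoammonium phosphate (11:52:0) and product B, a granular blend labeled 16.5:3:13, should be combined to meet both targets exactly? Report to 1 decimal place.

With a, b = kg per 100 m² of monoammonium phosphate and product B:
N: 0.11·a + 0.165·b = 1
P₂O₅: 0.52·a + 0.03·b = 1
From row1: a = (1 − 0.165·b) / 0.11.
Into row2: 0.52·(1 − 0.165·b)/0.11 + 0.03·b = 1 → b = 4.9697, a = 1.63636.

1.6 kg monoammonium phosphate, 5.0 kg product B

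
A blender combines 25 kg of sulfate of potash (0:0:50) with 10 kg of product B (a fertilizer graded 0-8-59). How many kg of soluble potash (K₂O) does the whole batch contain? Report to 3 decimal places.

18.400 kg K₂O

K₂O mass = 50%×25 + 59%×10 = 18.4 kg.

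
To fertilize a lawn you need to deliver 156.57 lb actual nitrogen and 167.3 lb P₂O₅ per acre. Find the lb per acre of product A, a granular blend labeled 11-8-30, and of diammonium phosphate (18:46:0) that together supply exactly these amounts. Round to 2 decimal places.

1157.69 lb product A, 162.36 lb diammonium phosphate

With a, b = lb per acre of product A and diammonium phosphate:
N: 0.11·a + 0.18·b = 156.57
P₂O₅: 0.08·a + 0.46·b = 167.3
Solving simultaneously: a = 1157.685, b = 162.359.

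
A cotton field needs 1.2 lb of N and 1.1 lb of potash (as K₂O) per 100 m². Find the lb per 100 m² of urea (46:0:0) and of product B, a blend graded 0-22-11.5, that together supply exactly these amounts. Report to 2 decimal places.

2.61 lb urea, 9.57 lb product B

Let a = lb of urea, b = lb of product B (per 100 m²).
N: 0.46·a + 0·b = 1.2
K₂O: 0·a + 0.115·b = 1.1
Solving simultaneously: a = 2.6087, b = 9.56522.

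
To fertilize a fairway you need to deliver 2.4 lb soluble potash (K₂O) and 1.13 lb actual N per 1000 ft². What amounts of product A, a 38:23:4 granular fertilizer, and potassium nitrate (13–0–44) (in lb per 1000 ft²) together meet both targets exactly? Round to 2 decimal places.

1.14 lb product A, 5.35 lb potassium nitrate

With a, b = lb per 1000 ft² of product A and potassium nitrate:
K₂O: 0.04·a + 0.44·b = 2.4
N: 0.38·a + 0.13·b = 1.13
Eliminate a: (row1) − 0.04/0.38·(row2) → 0.426316·b = 2.28105, so b = 5.35062.
Back-substitute: a = (2.4 − 0.44·5.35062) / 0.04 = 1.14321.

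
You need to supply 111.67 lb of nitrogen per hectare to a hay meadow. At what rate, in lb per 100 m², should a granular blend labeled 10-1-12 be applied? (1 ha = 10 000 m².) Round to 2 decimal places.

11.17 lb of product per hundred sq m

Product per hectare = 111.67 / 10% = 1116.7 lb.
Convert to per 100 m²: 1116.7 × 0.01 = 11.167 lb.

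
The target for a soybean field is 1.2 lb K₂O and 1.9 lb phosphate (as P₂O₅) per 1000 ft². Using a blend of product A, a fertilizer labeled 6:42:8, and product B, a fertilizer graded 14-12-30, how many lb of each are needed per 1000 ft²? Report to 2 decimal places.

Per-1000 ft² balance (a = product A, b = product B):
K₂O: 0.08·a + 0.3·b = 1.2
P₂O₅: 0.42·a + 0.12·b = 1.9
Eliminate b: (row1) − 0.3/0.12·(row2) → -0.97·a = -3.55, so a = 3.65979.
Then b = (1.9 − 0.42·3.65979) / 0.12 = 3.02405.

3.66 lb product A, 3.02 lb product B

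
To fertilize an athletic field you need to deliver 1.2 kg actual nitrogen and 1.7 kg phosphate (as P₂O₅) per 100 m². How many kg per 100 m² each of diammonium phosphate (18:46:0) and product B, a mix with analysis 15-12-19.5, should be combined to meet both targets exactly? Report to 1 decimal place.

2.3 kg diammonium phosphate, 5.2 kg product B

With a, b = kg per 100 m² of diammonium phosphate and product B:
N: 0.18·a + 0.15·b = 1.2
P₂O₅: 0.46·a + 0.12·b = 1.7
From row1: a = (1.2 − 0.15·b) / 0.18.
Into row2: 0.46·(1.2 − 0.15·b)/0.18 + 0.12·b = 1.7 → b = 5.18987, a = 2.34177.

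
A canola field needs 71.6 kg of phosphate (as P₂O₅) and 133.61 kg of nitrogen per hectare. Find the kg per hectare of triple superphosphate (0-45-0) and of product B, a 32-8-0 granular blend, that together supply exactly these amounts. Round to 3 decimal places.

Let a = kg of triple superphosphate, b = kg of product B (per hectare).
P₂O₅: 0.45·a + 0.08·b = 71.6
N: 0·a + 0.32·b = 133.61
Solving simultaneously: a = 84.8833, b = 417.5312.

84.883 kg triple superphosphate, 417.531 kg product B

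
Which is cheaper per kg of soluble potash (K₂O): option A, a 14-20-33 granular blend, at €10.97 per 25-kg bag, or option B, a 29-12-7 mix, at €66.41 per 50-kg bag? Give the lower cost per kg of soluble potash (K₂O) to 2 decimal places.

option A: K₂O per bag = 25 × 33% = 8.25 kg; cost = 10.97 / 8.25 = €1.3297/kg K₂O.
option B: K₂O per bag = 50 × 7% = 3.5 kg; cost = 66.41 / 3.5 = €18.9743/kg K₂O.
option A is cheaper.

€1.33 per kg K₂O (option A)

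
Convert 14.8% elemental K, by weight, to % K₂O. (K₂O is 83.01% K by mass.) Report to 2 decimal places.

17.83% K₂O

%K₂O = 14.8 / 0.8301 = 17.8292%.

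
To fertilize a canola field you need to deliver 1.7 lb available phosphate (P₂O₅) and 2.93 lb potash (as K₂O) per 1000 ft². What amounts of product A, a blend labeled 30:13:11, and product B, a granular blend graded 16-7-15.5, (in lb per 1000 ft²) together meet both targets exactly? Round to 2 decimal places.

Per-1000 ft² balance (a = product A, b = product B):
P₂O₅: 0.13·a + 0.07·b = 1.7
K₂O: 0.11·a + 0.155·b = 2.93
Eliminate b: (row1) − 0.07/0.155·(row2) → 0.0803226·a = 0.376774, so a = 4.69076.
Then b = (2.93 − 0.11·4.69076) / 0.155 = 15.5743.

4.69 lb product A, 15.57 lb product B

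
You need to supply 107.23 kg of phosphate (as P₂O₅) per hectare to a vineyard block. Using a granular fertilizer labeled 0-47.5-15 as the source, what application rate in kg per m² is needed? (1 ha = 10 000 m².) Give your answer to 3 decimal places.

0.023 kg of product per sq m

Product per hectare = 107.23 / 47.5% = 225.747 kg.
Convert to per m²: 225.747 × 0.0001 = 0.0225747 kg.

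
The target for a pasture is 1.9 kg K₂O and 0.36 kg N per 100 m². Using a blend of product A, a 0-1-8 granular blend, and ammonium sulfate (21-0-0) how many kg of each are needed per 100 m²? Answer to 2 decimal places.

With a, b = kg per 100 m² of product A and ammonium sulfate:
K₂O: 0.08·a + 0·b = 1.9
N: 0·a + 0.21·b = 0.36
Solving simultaneously: a = 23.75, b = 1.71429.

23.75 kg product A, 1.71 kg ammonium sulfate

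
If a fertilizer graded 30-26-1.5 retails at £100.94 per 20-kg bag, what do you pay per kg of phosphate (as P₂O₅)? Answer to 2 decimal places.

P₂O₅ in bag = 20 × 26% = 5.2 kg.
Cost per kg P₂O₅ = £100.94 / 5.2 = £19.4115.

£19.41 per kg P₂O₅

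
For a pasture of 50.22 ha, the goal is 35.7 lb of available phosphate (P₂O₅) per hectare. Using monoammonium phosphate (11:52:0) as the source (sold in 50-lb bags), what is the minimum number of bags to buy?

69 bags

Product per hectare = 35.7 / 52% = 68.6538 lb.
Total product = 68.6538 × 50.22 = 3447.8 lb.
Bags = ⌈3447.8 / 50⌉ = 69.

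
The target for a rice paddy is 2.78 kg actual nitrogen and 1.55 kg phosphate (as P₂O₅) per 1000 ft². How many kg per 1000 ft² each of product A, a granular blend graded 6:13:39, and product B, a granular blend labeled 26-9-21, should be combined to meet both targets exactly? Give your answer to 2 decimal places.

5.38 kg product A, 9.45 kg product B

With a, b = kg per 1000 ft² of product A and product B:
N: 0.06·a + 0.26·b = 2.78
P₂O₅: 0.13·a + 0.09·b = 1.55
Eliminate a: (row1) − 0.06/0.13·(row2) → 0.218462·b = 2.06462, so b = 9.4507.
Back-substitute: a = (2.78 − 0.26·9.4507) / 0.06 = 5.38028.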